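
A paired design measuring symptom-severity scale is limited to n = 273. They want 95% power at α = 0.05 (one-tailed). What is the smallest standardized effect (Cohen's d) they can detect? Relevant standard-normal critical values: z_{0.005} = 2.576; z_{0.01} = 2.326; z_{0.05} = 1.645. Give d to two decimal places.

d_min ≈ 0.20

For a single sample (or paired design) of n = 273: d_min = (z_{α} + z_β)/√n.
z-sum = 1.645 + 1.645 = 3.290.
d_min = 3.290 / √273 = 3.290 / 16.523 = 0.199.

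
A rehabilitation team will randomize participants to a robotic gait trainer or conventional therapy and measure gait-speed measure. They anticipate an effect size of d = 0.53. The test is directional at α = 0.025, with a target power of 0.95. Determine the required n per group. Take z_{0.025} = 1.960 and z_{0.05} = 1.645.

n = 93 per group

For two independent groups with equal n: n = 2·((z_{α} + z_β) / d)².
z_{α} + z_β = 1.960 + 1.645 = 3.605.
n = 2 × (3.605 / 0.53)² = 2 × 6.802² = 2 × 46.27 = 92.5.
Round up to the next whole participant.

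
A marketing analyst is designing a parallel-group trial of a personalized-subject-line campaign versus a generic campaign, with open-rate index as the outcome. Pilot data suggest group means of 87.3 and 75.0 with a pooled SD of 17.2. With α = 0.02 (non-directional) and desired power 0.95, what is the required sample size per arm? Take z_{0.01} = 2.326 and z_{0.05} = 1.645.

n = 62 per group

Cohen's d = |M₁ − M₂| / SD_pooled = |87.3 − 75.0| / 17.2 = 12.3 / 17.2 = 0.715.
For two independent groups with equal n: n = 2·((z_{α/2} + z_β) / d)².
z_{α/2} + z_β = 2.326 + 1.645 = 3.971.
n = 2 × (3.971 / 0.715)² = 2 × 5.554² = 2 × 30.85 = 61.7.
Round up to the next whole participant.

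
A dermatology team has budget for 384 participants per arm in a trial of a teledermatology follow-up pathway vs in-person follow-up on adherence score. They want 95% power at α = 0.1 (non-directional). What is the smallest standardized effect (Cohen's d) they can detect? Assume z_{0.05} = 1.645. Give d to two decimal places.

For two independent groups of n = 384 each: d_min = (z_{α/2} + z_β)·√(2/n).
z-sum = 1.645 + 1.645 = 3.290.
d_min = 3.290 × √(2/384) = 3.290 × 0.0722 = 0.237.

d_min ≈ 0.24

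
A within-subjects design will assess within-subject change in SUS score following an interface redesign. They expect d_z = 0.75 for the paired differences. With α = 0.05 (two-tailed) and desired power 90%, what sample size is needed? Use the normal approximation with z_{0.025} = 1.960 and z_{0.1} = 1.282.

For a paired (one-sample on differences) test: n = ((z_{α/2} + z_β) / d)².
z_{α/2} + z_β = 1.960 + 1.282 = 3.242.
n = (3.242 / 0.75)² = 4.323² = 18.69.
Round up.

n = 19 pairs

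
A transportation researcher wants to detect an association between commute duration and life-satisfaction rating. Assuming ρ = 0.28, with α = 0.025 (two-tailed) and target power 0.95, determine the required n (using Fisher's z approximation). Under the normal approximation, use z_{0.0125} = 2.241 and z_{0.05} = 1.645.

Fisher's z: C = ½·ln((1+r)/(1−r)) = ½·ln(1.7778) = 0.2877.
n = ((z_{α/2} + z_β)/C)² + 3.
(2.241 + 1.645) / 0.2877 = 3.886 / 0.2877 = 13.507.
n = 13.507² + 3 = 182.44 + 3 = 185.4.
Round up.

n = 186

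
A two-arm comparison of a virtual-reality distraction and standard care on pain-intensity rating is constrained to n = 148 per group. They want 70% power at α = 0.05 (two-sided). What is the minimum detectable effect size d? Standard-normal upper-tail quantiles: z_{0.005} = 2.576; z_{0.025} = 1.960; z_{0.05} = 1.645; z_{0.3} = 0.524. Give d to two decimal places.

For two independent groups of n = 148 each: d_min = (z_{α/2} + z_β)·√(2/n).
z-sum = 1.960 + 0.524 = 2.484.
d_min = 2.484 × √(2/148) = 2.484 × 0.1162 = 0.289.

d_min ≈ 0.29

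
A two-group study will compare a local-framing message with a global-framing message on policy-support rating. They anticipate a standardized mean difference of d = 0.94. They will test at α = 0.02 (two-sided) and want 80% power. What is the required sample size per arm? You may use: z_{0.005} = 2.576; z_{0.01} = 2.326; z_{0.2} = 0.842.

n = 23 per group

For two independent groups with equal n: n = 2·((z_{α/2} + z_β) / d)².
z_{α/2} + z_β = 2.326 + 0.842 = 3.168.
n = 2 × (3.168 / 0.94)² = 2 × 3.370² = 2 × 11.36 = 22.7.
Round up to the next whole participant.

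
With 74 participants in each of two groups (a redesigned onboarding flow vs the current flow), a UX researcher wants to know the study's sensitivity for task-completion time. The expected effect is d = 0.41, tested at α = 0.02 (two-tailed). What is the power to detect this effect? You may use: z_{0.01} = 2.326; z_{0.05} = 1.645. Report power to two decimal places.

For two equal groups, power = Φ(d·√(n/2) − z_{α/2}).
d·√(n/2) = 0.41 × √(74/2) = 0.41 × 6.083 = 2.494.
z_β = 2.494 − 2.326 = 0.168.
Power = Φ(0.168) = 0.567.

power ≈ 0.57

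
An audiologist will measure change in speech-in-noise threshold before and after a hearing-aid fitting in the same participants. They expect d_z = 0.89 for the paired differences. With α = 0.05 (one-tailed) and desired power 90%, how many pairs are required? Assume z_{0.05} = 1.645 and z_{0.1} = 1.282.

n = 11 pairs

For a paired (one-sample on differences) test: n = ((z_{α} + z_β) / d)².
z_{α} + z_β = 1.645 + 1.282 = 2.927.
n = (2.927 / 0.89)² = 3.289² = 10.82.
Round up.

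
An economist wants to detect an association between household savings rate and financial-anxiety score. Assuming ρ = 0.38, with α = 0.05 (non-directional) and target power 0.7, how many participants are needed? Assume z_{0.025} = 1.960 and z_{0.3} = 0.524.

n = 42

Fisher's z: C = ½·ln((1+r)/(1−r)) = ½·ln(2.2258) = 0.4001.
n = ((z_{α/2} + z_β)/C)² + 3.
(1.960 + 0.524) / 0.4001 = 2.484 / 0.4001 = 6.208.
n = 6.208² + 3 = 38.54 + 3 = 41.5.
Round up.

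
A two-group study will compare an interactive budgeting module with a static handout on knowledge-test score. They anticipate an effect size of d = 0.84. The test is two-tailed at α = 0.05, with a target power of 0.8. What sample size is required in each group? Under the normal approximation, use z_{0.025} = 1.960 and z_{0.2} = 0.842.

n = 23 per group

For two independent groups with equal n: n = 2·((z_{α/2} + z_β) / d)².
z_{α/2} + z_β = 1.960 + 0.842 = 2.802.
n = 2 × (2.802 / 0.84)² = 2 × 3.336² = 2 × 11.13 = 22.3.
Round up to the next whole participant.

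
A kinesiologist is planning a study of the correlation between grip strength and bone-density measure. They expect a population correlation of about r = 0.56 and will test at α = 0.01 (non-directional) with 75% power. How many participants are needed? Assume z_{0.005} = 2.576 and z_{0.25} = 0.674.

Fisher's z: C = ½·ln((1+r)/(1−r)) = ½·ln(3.5455) = 0.6328.
n = ((z_{α/2} + z_β)/C)² + 3.
(2.576 + 0.674) / 0.6328 = 3.250 / 0.6328 = 5.136.
n = 5.136² + 3 = 26.38 + 3 = 29.4.
Round up.

n = 30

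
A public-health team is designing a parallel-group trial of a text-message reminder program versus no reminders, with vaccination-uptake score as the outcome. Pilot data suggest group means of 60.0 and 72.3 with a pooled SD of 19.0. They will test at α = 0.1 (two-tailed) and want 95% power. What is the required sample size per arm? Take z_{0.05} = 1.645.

Cohen's d = |M₁ − M₂| / SD_pooled = |60.0 − 72.3| / 19.0 = 12.3 / 19.0 = 0.647.
For two independent groups with equal n: n = 2·((z_{α/2} + z_β) / d)².
z_{α/2} + z_β = 1.645 + 1.645 = 3.290.
n = 2 × (3.290 / 0.647)² = 2 × 5.085² = 2 × 25.86 = 51.7.
Round up to the next whole participant.

n = 52 per group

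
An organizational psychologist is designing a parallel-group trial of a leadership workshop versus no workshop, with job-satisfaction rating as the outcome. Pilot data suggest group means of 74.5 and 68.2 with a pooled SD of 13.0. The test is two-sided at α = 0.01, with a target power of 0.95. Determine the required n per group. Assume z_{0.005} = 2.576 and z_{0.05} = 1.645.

Cohen's d = |M₁ − M₂| / SD_pooled = |74.5 − 68.2| / 13.0 = 6.3 / 13.0 = 0.485.
For two independent groups with equal n: n = 2·((z_{α/2} + z_β) / d)².
z_{α/2} + z_β = 2.576 + 1.645 = 4.221.
n = 2 × (4.221 / 0.485)² = 2 × 8.703² = 2 × 75.74 = 151.5.
Round up to the next whole participant.

n = 152 per group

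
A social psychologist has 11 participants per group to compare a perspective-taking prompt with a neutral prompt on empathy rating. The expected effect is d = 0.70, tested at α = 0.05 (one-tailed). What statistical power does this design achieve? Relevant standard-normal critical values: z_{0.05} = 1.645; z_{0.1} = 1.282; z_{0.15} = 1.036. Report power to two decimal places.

For two equal groups, power = Φ(d·√(n/2) − z_{α}).
d·√(n/2) = 0.70 × √(11/2) = 0.70 × 2.345 = 1.642.
z_β = 1.642 − 1.645 = -0.003.
Power = Φ(-0.003) = 0.499.

power ≈ 0.50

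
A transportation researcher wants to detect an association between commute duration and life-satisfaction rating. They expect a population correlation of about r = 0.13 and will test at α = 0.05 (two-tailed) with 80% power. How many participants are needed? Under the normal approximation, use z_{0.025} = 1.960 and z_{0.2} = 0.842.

Fisher's z: C = ½·ln((1+r)/(1−r)) = ½·ln(1.2989) = 0.1307.
n = ((z_{α/2} + z_β)/C)² + 3.
(1.960 + 0.842) / 0.1307 = 2.802 / 0.1307 = 21.438.
n = 21.438² + 3 = 459.61 + 3 = 462.6.
Round up.

n = 463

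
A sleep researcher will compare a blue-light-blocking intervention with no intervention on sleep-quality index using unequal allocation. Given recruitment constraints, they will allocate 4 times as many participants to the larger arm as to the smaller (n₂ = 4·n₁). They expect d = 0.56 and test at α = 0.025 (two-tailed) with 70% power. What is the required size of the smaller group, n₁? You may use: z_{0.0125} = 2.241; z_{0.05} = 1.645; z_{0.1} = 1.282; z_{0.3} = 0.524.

With allocation ratio k = n₂/n₁ = 4, Var(x̄₁−x̄₂) = σ²(1/n₁ + 1/(k·n₁)) = σ²·(k+1)/(k·n₁).
So n₁ = (1 + 1/k)·((z_{α/2} + z_β)/d)² = 1.250 × (2.765/0.56)².
n₁ = 1.250 × 24.38 = 30.5.
Round up: n₁ = 31, giving n₂ = 4 × 31 = 124.

n₁ = 31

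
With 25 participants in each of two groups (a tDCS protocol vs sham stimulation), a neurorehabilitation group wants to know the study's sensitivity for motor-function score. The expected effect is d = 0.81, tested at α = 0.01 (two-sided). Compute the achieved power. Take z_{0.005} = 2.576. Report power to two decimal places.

power ≈ 0.61

For two equal groups, power = Φ(d·√(n/2) − z_{α/2}).
d·√(n/2) = 0.81 × √(25/2) = 0.81 × 3.536 = 2.864.
z_β = 2.864 − 2.576 = 0.288.
Power = Φ(0.288) = 0.613.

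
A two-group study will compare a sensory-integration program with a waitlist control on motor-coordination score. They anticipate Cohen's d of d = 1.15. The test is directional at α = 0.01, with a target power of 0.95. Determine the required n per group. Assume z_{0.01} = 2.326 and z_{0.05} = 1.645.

For two independent groups with equal n: n = 2·((z_{α} + z_β) / d)².
z_{α} + z_β = 2.326 + 1.645 = 3.971.
n = 2 × (3.971 / 1.15)² = 2 × 3.453² = 2 × 11.92 = 23.8.
Round up to the next whole participant.

n = 24 per group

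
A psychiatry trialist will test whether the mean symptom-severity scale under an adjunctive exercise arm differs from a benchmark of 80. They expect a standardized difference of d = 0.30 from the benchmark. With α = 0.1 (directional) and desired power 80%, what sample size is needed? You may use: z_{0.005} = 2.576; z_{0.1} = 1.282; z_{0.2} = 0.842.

For a one-sample test: n = ((z_{α} + z_β) / d)².
z_{α} + z_β = 1.282 + 0.842 = 2.124.
n = (2.124 / 0.30)² = 7.080² = 50.13.
Round up.

n = 51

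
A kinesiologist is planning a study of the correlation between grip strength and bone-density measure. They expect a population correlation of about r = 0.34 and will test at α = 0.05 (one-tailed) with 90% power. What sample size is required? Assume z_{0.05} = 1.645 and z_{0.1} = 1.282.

n = 72

Fisher's z: C = ½·ln((1+r)/(1−r)) = ½·ln(2.0303) = 0.3541.
n = ((z_{α} + z_β)/C)² + 3.
(1.645 + 1.282) / 0.3541 = 2.927 / 0.3541 = 8.266.
n = 8.266² + 3 = 68.33 + 3 = 71.3.
Round up.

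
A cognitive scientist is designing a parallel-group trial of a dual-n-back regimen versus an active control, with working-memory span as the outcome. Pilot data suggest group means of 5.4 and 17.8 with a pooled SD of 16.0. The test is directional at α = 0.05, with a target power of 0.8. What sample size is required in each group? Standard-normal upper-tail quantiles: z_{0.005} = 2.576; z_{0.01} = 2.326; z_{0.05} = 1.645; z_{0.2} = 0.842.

n = 21 per group

Cohen's d = |M₁ − M₂| / SD_pooled = |5.4 − 17.8| / 16.0 = 12.4 / 16.0 = 0.775.
For two independent groups with equal n: n = 2·((z_{α} + z_β) / d)².
z_{α} + z_β = 1.645 + 0.842 = 2.487.
n = 2 × (2.487 / 0.775)² = 2 × 3.209² = 2 × 10.30 = 20.6.
Round up to the next whole participant.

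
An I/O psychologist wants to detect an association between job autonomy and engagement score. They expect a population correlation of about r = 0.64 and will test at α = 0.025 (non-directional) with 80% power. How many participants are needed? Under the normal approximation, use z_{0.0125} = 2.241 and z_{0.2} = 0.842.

Fisher's z: C = ½·ln((1+r)/(1−r)) = ½·ln(4.5556) = 0.7582.
n = ((z_{α/2} + z_β)/C)² + 3.
(2.241 + 0.842) / 0.7582 = 3.083 / 0.7582 = 4.066.
n = 4.066² + 3 = 16.53 + 3 = 19.5.
Round up.

n = 20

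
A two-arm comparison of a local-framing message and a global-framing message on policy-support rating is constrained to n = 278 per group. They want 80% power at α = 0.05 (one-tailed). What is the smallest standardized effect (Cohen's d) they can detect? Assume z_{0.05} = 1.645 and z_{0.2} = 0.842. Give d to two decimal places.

d_min ≈ 0.21

For two independent groups of n = 278 each: d_min = (z_{α} + z_β)·√(2/n).
z-sum = 1.645 + 0.842 = 2.487.
d_min = 2.487 × √(2/278) = 2.487 × 0.0848 = 0.211.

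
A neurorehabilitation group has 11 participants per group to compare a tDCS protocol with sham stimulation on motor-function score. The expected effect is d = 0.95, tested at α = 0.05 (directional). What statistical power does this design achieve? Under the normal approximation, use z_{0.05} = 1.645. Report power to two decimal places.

For two equal groups, power = Φ(d·√(n/2) − z_{α}).
d·√(n/2) = 0.95 × √(11/2) = 0.95 × 2.345 = 2.228.
z_β = 2.228 − 1.645 = 0.583.
Power = Φ(0.583) = 0.720.

power ≈ 0.72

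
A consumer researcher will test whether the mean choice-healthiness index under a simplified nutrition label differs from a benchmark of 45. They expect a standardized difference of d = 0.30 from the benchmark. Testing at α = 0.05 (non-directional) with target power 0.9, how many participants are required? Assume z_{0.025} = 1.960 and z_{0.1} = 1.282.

n = 117

For a one-sample test: n = ((z_{α/2} + z_β) / d)².
z_{α/2} + z_β = 1.960 + 1.282 = 3.242.
n = (3.242 / 0.30)² = 10.807² = 116.78.
Round up.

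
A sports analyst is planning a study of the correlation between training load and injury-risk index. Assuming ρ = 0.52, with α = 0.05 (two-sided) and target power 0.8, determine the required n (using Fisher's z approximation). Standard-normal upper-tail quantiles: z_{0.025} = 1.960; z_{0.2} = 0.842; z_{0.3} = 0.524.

n = 27

Fisher's z: C = ½·ln((1+r)/(1−r)) = ½·ln(3.1667) = 0.5763.
n = ((z_{α/2} + z_β)/C)² + 3.
(1.960 + 0.842) / 0.5763 = 2.802 / 0.5763 = 4.862.
n = 4.862² + 3 = 23.64 + 3 = 26.6.
Round up.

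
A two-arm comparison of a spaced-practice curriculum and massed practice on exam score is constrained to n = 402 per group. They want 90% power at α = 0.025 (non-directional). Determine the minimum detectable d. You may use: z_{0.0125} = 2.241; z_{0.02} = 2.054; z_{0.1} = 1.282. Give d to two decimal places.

d_min ≈ 0.25

For two independent groups of n = 402 each: d_min = (z_{α/2} + z_β)·√(2/n).
z-sum = 2.241 + 1.282 = 3.523.
d_min = 3.523 × √(2/402) = 3.523 × 0.0705 = 0.248.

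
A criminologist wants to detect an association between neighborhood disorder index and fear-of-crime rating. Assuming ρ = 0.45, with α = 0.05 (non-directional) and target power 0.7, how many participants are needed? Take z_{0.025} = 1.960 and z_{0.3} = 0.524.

Fisher's z: C = ½·ln((1+r)/(1−r)) = ½·ln(2.6364) = 0.4847.
n = ((z_{α/2} + z_β)/C)² + 3.
(1.960 + 0.524) / 0.4847 = 2.484 / 0.4847 = 5.125.
n = 5.125² + 3 = 26.26 + 3 = 29.3.
Round up.

n = 30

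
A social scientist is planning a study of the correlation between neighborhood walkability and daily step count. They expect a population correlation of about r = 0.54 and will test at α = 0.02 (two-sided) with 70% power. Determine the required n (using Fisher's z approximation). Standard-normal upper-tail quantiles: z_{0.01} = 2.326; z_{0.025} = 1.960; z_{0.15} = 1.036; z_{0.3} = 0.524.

Fisher's z: C = ½·ln((1+r)/(1−r)) = ½·ln(3.3478) = 0.6042.
n = ((z_{α/2} + z_β)/C)² + 3.
(2.326 + 0.524) / 0.6042 = 2.850 / 0.6042 = 4.717.
n = 4.717² + 3 = 22.25 + 3 = 25.2.
Round up.

n = 26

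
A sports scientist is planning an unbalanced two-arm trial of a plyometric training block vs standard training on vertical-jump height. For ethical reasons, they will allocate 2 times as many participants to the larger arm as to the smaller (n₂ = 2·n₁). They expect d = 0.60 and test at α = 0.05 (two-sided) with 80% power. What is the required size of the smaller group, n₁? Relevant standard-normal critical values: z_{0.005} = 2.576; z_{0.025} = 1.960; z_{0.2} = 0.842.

n₁ = 33

With allocation ratio k = n₂/n₁ = 2, Var(x̄₁−x̄₂) = σ²(1/n₁ + 1/(k·n₁)) = σ²·(k+1)/(k·n₁).
So n₁ = (1 + 1/k)·((z_{α/2} + z_β)/d)² = 1.500 × (2.802/0.60)².
n₁ = 1.500 × 21.81 = 32.7.
Round up: n₁ = 33, giving n₂ = 2 × 33 = 66.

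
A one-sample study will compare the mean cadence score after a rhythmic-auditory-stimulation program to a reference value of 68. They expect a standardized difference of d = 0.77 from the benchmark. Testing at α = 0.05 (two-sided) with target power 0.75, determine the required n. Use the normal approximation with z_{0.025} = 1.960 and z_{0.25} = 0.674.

n = 12

For a one-sample test: n = ((z_{α/2} + z_β) / d)².
z_{α/2} + z_β = 1.960 + 0.674 = 2.634.
n = (2.634 / 0.77)² = 3.421² = 11.70.
Round up.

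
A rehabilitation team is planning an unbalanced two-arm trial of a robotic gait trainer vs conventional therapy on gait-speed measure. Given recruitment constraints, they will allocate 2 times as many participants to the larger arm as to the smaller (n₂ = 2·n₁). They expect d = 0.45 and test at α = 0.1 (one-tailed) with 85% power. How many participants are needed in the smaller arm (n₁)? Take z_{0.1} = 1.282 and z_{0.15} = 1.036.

With allocation ratio k = n₂/n₁ = 2, Var(x̄₁−x̄₂) = σ²(1/n₁ + 1/(k·n₁)) = σ²·(k+1)/(k·n₁).
So n₁ = (1 + 1/k)·((z_{α} + z_β)/d)² = 1.500 × (2.318/0.45)².
n₁ = 1.500 × 26.53 = 39.8.
Round up: n₁ = 40, giving n₂ = 2 × 40 = 80.

n₁ = 40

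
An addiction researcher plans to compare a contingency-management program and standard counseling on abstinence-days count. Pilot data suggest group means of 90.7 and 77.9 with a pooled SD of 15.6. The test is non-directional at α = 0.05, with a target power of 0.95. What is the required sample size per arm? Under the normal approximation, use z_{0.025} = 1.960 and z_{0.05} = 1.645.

n = 39 per group

Cohen's d = |M₁ − M₂| / SD_pooled = |90.7 − 77.9| / 15.6 = 12.8 / 15.6 = 0.821.
For two independent groups with equal n: n = 2·((z_{α/2} + z_β) / d)².
z_{α/2} + z_β = 1.960 + 1.645 = 3.605.
n = 2 × (3.605 / 0.821)² = 2 × 4.391² = 2 × 19.28 = 38.6.
Round up to the next whole participant.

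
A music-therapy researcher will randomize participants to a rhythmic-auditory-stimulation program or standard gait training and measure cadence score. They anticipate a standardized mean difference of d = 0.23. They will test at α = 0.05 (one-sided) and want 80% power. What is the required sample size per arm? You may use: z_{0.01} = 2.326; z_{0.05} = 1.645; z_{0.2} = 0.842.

n = 234 per group

For two independent groups with equal n: n = 2·((z_{α} + z_β) / d)².
z_{α} + z_β = 1.645 + 0.842 = 2.487.
n = 2 × (2.487 / 0.23)² = 2 × 10.813² = 2 × 116.92 = 233.8.
Round up to the next whole participant.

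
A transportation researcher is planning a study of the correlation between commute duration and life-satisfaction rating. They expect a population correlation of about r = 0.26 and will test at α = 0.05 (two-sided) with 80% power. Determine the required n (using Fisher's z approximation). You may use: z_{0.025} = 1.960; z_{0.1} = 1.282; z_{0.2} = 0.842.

Fisher's z: C = ½·ln((1+r)/(1−r)) = ½·ln(1.7027) = 0.2661.
n = ((z_{α/2} + z_β)/C)² + 3.
(1.960 + 0.842) / 0.2661 = 2.802 / 0.2661 = 10.530.
n = 10.530² + 3 = 110.88 + 3 = 113.9.
Round up.

n = 114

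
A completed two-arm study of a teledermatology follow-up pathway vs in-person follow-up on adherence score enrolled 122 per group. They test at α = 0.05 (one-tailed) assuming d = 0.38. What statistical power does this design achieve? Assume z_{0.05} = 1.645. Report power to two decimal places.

power ≈ 0.91

For two equal groups, power = Φ(d·√(n/2) − z_{α}).
d·√(n/2) = 0.38 × √(122/2) = 0.38 × 7.810 = 2.968.
z_β = 2.968 − 1.645 = 1.323.
Power = Φ(1.323) = 0.907.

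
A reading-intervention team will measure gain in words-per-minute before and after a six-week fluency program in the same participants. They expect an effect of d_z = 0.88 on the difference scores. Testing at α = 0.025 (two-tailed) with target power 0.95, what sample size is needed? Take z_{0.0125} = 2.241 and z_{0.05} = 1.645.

n = 20 pairs

For a paired (one-sample on differences) test: n = ((z_{α/2} + z_β) / d)².
z_{α/2} + z_β = 2.241 + 1.645 = 3.886.
n = (3.886 / 0.88)² = 4.416² = 19.50.
Round up.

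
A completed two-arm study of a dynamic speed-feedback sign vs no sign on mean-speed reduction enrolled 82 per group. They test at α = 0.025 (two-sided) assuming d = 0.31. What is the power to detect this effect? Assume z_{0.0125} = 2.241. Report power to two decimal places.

For two equal groups, power = Φ(d·√(n/2) − z_{α/2}).
d·√(n/2) = 0.31 × √(82/2) = 0.31 × 6.403 = 1.985.
z_β = 1.985 − 2.241 = -0.256.
Power = Φ(-0.256) = 0.399.

power ≈ 0.40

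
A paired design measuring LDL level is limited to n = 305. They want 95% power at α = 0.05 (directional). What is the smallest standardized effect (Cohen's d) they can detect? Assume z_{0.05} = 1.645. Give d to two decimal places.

d_min ≈ 0.19

For a single sample (or paired design) of n = 305: d_min = (z_{α} + z_β)/√n.
z-sum = 1.645 + 1.645 = 3.290.
d_min = 3.290 / √305 = 3.290 / 17.464 = 0.188.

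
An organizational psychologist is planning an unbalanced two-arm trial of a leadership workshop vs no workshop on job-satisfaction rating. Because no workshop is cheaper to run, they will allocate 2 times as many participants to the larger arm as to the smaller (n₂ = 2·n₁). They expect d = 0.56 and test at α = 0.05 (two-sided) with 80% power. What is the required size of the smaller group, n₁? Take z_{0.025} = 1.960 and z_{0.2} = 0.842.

With allocation ratio k = n₂/n₁ = 2, Var(x̄₁−x̄₂) = σ²(1/n₁ + 1/(k·n₁)) = σ²·(k+1)/(k·n₁).
So n₁ = (1 + 1/k)·((z_{α/2} + z_β)/d)² = 1.500 × (2.802/0.56)².
n₁ = 1.500 × 25.04 = 37.6.
Round up: n₁ = 38, giving n₂ = 2 × 38 = 76.

n₁ = 38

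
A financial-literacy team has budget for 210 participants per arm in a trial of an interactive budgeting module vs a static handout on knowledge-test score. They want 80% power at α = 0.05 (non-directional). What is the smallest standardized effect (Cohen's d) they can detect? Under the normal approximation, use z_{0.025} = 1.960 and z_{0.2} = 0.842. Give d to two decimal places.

d_min ≈ 0.27

For two independent groups of n = 210 each: d_min = (z_{α/2} + z_β)·√(2/n).
z-sum = 1.960 + 0.842 = 2.802.
d_min = 2.802 × √(2/210) = 2.802 × 0.0976 = 0.273.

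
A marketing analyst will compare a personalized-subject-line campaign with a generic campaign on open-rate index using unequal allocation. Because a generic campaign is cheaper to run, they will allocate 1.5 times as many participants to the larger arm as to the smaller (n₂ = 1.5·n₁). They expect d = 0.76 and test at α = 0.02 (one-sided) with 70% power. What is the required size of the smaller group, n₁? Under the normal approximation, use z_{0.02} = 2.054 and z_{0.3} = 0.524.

n₁ = 20

With allocation ratio k = n₂/n₁ = 1.5, Var(x̄₁−x̄₂) = σ²(1/n₁ + 1/(k·n₁)) = σ²·(k+1)/(k·n₁).
So n₁ = (1 + 1/k)·((z_{α} + z_β)/d)² = 1.667 × (2.578/0.76)².
n₁ = 1.667 × 11.51 = 19.2.
Round up: n₁ = 20, giving n₂ = 1.5 × 20 = 30.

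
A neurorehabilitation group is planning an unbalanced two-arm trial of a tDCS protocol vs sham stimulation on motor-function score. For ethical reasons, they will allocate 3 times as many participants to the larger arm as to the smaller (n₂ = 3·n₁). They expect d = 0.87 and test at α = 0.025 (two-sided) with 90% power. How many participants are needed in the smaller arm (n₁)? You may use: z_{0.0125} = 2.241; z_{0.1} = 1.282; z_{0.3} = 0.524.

n₁ = 22

With allocation ratio k = n₂/n₁ = 3, Var(x̄₁−x̄₂) = σ²(1/n₁ + 1/(k·n₁)) = σ²·(k+1)/(k·n₁).
So n₁ = (1 + 1/k)·((z_{α/2} + z_β)/d)² = 1.333 × (3.523/0.87)².
n₁ = 1.333 × 16.40 = 21.9.
Round up: n₁ = 22, giving n₂ = 3 × 22 = 66.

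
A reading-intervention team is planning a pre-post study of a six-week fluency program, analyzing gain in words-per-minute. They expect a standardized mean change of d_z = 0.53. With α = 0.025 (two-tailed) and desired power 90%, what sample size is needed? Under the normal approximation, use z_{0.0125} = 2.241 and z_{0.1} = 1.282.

For a paired (one-sample on differences) test: n = ((z_{α/2} + z_β) / d)².
z_{α/2} + z_β = 2.241 + 1.282 = 3.523.
n = (3.523 / 0.53)² = 6.647² = 44.18.
Round up.

n = 45 pairs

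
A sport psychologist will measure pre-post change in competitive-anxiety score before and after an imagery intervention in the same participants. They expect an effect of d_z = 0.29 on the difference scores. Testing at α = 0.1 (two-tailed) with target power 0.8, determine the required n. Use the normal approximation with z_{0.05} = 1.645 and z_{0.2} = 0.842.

n = 74 pairs

For a paired (one-sample on differences) test: n = ((z_{α/2} + z_β) / d)².
z_{α/2} + z_β = 1.645 + 0.842 = 2.487.
n = (2.487 / 0.29)² = 8.576² = 73.55.
Round up.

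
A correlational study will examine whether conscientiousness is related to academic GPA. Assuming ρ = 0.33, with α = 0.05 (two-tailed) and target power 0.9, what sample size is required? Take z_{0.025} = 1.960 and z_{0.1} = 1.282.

Fisher's z: C = ½·ln((1+r)/(1−r)) = ½·ln(1.9851) = 0.3428.
n = ((z_{α/2} + z_β)/C)² + 3.
(1.960 + 1.282) / 0.3428 = 3.242 / 0.3428 = 9.457.
n = 9.457² + 3 = 89.44 + 3 = 92.4.
Round up.

n = 93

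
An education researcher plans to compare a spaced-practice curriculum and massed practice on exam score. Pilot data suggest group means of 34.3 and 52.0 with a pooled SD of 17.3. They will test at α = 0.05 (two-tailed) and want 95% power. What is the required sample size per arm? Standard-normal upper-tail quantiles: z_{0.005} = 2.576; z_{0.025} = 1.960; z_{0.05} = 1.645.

n = 25 per group

Cohen's d = |M₁ − M₂| / SD_pooled = |34.3 − 52.0| / 17.3 = 17.7 / 17.3 = 1.023.
For two independent groups with equal n: n = 2·((z_{α/2} + z_β) / d)².
z_{α/2} + z_β = 1.960 + 1.645 = 3.605.
n = 2 × (3.605 / 1.023)² = 2 × 3.524² = 2 × 12.42 = 24.8.
Round up to the next whole participant.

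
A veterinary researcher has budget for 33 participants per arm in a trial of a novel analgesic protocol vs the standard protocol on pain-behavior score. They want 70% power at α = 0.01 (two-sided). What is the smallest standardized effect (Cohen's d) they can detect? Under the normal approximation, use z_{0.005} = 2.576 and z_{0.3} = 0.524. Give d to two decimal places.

d_min ≈ 0.76

For two independent groups of n = 33 each: d_min = (z_{α/2} + z_β)·√(2/n).
z-sum = 2.576 + 0.524 = 3.100.
d_min = 3.100 × √(2/33) = 3.100 × 0.2462 = 0.763.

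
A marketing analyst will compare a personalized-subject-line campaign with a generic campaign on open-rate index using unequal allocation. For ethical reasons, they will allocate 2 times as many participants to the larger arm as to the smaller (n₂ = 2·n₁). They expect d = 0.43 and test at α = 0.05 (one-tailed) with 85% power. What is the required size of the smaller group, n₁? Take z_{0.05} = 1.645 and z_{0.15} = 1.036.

With allocation ratio k = n₂/n₁ = 2, Var(x̄₁−x̄₂) = σ²(1/n₁ + 1/(k·n₁)) = σ²·(k+1)/(k·n₁).
So n₁ = (1 + 1/k)·((z_{α} + z_β)/d)² = 1.500 × (2.681/0.43)².
n₁ = 1.500 × 38.87 = 58.3.
Round up: n₁ = 59, giving n₂ = 2 × 59 = 118.

n₁ = 59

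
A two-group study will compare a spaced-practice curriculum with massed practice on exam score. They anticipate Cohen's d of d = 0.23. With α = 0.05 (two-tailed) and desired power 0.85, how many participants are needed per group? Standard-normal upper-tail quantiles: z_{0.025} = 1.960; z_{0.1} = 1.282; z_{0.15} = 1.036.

For two independent groups with equal n: n = 2·((z_{α/2} + z_β) / d)².
z_{α/2} + z_β = 1.960 + 1.036 = 2.996.
n = 2 × (2.996 / 0.23)² = 2 × 13.026² = 2 × 169.68 = 339.4.
Round up to the next whole participant.

n = 340 per group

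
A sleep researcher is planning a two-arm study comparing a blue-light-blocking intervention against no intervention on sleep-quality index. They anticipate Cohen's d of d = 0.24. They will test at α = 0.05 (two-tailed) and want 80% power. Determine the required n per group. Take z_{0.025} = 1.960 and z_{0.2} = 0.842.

n = 273 per group

For two independent groups with equal n: n = 2·((z_{α/2} + z_β) / d)².
z_{α/2} + z_β = 1.960 + 0.842 = 2.802.
n = 2 × (2.802 / 0.24)² = 2 × 11.675² = 2 × 136.31 = 272.6.
Round up to the next whole participant.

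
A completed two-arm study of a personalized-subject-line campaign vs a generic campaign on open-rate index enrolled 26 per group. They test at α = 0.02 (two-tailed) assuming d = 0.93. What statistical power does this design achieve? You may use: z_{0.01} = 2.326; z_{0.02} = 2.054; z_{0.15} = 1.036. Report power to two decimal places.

power ≈ 0.85

For two equal groups, power = Φ(d·√(n/2) − z_{α/2}).
d·√(n/2) = 0.93 × √(26/2) = 0.93 × 3.606 = 3.353.
z_β = 3.353 − 2.326 = 1.027.
Power = Φ(1.027) = 0.848.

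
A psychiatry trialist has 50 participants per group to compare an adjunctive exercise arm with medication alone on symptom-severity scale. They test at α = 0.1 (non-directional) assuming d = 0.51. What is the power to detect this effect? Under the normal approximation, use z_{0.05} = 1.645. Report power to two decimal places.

For two equal groups, power = Φ(d·√(n/2) − z_{α/2}).
d·√(n/2) = 0.51 × √(50/2) = 0.51 × 5.000 = 2.550.
z_β = 2.550 − 1.645 = 0.905.
Power = Φ(0.905) = 0.817.

power ≈ 0.82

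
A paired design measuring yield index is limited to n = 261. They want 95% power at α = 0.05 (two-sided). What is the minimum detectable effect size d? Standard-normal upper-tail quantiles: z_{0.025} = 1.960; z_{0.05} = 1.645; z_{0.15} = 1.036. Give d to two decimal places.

d_min ≈ 0.22

For a single sample (or paired design) of n = 261: d_min = (z_{α/2} + z_β)/√n.
z-sum = 1.960 + 1.645 = 3.605.
d_min = 3.605 / √261 = 3.605 / 16.155 = 0.223.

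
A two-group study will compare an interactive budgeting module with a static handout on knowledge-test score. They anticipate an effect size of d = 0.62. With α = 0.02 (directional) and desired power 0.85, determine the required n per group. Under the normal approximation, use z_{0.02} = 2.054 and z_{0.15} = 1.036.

n = 50 per group

For two independent groups with equal n: n = 2·((z_{α} + z_β) / d)².
z_{α} + z_β = 2.054 + 1.036 = 3.090.
n = 2 × (3.090 / 0.62)² = 2 × 4.984² = 2 × 24.84 = 49.7.
Round up to the next whole participant.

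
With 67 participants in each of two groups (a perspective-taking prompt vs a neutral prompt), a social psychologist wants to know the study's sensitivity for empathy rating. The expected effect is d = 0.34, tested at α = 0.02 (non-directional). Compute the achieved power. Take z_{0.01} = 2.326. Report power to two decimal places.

For two equal groups, power = Φ(d·√(n/2) − z_{α/2}).
d·√(n/2) = 0.34 × √(67/2) = 0.34 × 5.788 = 1.968.
z_β = 1.968 − 2.326 = -0.358.
Power = Φ(-0.358) = 0.360.

power ≈ 0.36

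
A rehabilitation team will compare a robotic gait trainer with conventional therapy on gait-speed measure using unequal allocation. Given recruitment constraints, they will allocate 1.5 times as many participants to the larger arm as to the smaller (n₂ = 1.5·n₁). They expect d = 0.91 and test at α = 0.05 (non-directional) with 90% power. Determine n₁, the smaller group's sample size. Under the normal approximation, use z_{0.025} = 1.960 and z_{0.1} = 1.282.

With allocation ratio k = n₂/n₁ = 1.5, Var(x̄₁−x̄₂) = σ²(1/n₁ + 1/(k·n₁)) = σ²·(k+1)/(k·n₁).
So n₁ = (1 + 1/k)·((z_{α/2} + z_β)/d)² = 1.667 × (3.242/0.91)².
n₁ = 1.667 × 12.69 = 21.2.
Round up: n₁ = 22, giving n₂ = 1.5 × 22 = 33.

n₁ = 22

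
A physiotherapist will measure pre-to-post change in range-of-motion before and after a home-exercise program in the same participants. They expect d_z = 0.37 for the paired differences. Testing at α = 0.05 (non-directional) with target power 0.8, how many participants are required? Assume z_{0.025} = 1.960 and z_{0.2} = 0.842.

For a paired (one-sample on differences) test: n = ((z_{α/2} + z_β) / d)².
z_{α/2} + z_β = 1.960 + 0.842 = 2.802.
n = (2.802 / 0.37)² = 7.573² = 57.35.
Round up.

n = 58 pairs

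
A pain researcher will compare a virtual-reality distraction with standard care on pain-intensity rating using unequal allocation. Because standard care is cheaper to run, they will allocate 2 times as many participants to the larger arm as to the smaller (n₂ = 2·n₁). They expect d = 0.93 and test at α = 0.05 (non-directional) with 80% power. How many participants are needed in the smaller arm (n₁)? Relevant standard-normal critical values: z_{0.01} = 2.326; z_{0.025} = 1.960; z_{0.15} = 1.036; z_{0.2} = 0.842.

With allocation ratio k = n₂/n₁ = 2, Var(x̄₁−x̄₂) = σ²(1/n₁ + 1/(k·n₁)) = σ²·(k+1)/(k·n₁).
So n₁ = (1 + 1/k)·((z_{α/2} + z_β)/d)² = 1.500 × (2.802/0.93)².
n₁ = 1.500 × 9.08 = 13.6.
Round up: n₁ = 14, giving n₂ = 2 × 14 = 28.

n₁ = 14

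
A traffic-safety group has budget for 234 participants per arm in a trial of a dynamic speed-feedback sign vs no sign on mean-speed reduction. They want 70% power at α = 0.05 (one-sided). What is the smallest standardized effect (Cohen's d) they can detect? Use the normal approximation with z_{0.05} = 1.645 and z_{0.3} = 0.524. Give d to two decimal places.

d_min ≈ 0.20

For two independent groups of n = 234 each: d_min = (z_{α} + z_β)·√(2/n).
z-sum = 1.645 + 0.524 = 2.169.
d_min = 2.169 × √(2/234) = 2.169 × 0.0925 = 0.201.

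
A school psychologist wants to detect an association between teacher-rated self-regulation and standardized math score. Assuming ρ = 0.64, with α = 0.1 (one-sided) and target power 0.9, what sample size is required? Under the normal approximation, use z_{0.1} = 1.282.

Fisher's z: C = ½·ln((1+r)/(1−r)) = ½·ln(4.5556) = 0.7582.
n = ((z_{α} + z_β)/C)² + 3.
(1.282 + 1.282) / 0.7582 = 2.564 / 0.7582 = 3.382.
n = 3.382² + 3 = 11.44 + 3 = 14.4.
Round up.

n = 15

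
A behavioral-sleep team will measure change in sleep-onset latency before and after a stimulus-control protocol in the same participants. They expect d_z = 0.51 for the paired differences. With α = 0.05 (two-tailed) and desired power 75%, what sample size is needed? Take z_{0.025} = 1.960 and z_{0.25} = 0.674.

n = 27 pairs

For a paired (one-sample on differences) test: n = ((z_{α/2} + z_β) / d)².
z_{α/2} + z_β = 1.960 + 0.674 = 2.634.
n = (2.634 / 0.51)² = 5.165² = 26.67.
Round up.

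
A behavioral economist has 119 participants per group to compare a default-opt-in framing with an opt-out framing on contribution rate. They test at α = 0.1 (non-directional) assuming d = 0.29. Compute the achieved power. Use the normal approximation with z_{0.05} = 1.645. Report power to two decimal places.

power ≈ 0.72

For two equal groups, power = Φ(d·√(n/2) − z_{α/2}).
d·√(n/2) = 0.29 × √(119/2) = 0.29 × 7.714 = 2.237.
z_β = 2.237 − 1.645 = 0.592.
Power = Φ(0.592) = 0.723.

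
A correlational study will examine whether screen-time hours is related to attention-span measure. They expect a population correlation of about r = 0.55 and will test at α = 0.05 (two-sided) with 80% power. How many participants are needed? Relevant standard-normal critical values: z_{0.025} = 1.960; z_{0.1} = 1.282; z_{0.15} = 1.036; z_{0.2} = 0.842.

n = 24

Fisher's z: C = ½·ln((1+r)/(1−r)) = ½·ln(3.4444) = 0.6184.
n = ((z_{α/2} + z_β)/C)² + 3.
(1.960 + 0.842) / 0.6184 = 2.802 / 0.6184 = 4.531.
n = 4.531² + 3 = 20.53 + 3 = 23.5.
Round up.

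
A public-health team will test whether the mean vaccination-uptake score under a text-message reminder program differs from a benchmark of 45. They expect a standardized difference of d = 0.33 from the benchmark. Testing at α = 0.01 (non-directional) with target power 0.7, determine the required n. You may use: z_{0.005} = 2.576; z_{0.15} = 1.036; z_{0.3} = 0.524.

For a one-sample test: n = ((z_{α/2} + z_β) / d)².
z_{α/2} + z_β = 2.576 + 0.524 = 3.100.
n = (3.100 / 0.33)² = 9.394² = 88.25.
Round up.

n = 89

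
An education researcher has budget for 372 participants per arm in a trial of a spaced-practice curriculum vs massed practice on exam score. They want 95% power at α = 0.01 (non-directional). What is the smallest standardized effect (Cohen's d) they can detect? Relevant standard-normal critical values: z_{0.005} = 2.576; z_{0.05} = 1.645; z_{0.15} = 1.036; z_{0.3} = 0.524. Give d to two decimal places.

d_min ≈ 0.31

For two independent groups of n = 372 each: d_min = (z_{α/2} + z_β)·√(2/n).
z-sum = 2.576 + 1.645 = 4.221.
d_min = 4.221 × √(2/372) = 4.221 × 0.0733 = 0.309.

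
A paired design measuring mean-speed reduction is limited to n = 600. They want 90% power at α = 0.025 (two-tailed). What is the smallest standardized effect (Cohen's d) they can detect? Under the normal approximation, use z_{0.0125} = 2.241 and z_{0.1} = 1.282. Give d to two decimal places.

d_min ≈ 0.14

For a single sample (or paired design) of n = 600: d_min = (z_{α/2} + z_β)/√n.
z-sum = 2.241 + 1.282 = 3.523.
d_min = 3.523 / √600 = 3.523 / 24.495 = 0.144.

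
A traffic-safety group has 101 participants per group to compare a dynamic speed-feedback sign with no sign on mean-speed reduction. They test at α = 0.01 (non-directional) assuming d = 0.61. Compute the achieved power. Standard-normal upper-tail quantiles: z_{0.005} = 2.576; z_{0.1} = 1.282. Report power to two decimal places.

For two equal groups, power = Φ(d·√(n/2) − z_{α/2}).
d·√(n/2) = 0.61 × √(101/2) = 0.61 × 7.106 = 4.335.
z_β = 4.335 − 2.576 = 1.759.
Power = Φ(1.759) = 0.961.

power ≈ 0.96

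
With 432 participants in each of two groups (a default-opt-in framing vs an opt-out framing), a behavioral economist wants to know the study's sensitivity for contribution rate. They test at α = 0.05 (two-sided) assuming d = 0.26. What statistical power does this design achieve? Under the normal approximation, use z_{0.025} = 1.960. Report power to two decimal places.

power ≈ 0.97

For two equal groups, power = Φ(d·√(n/2) − z_{α/2}).
d·√(n/2) = 0.26 × √(432/2) = 0.26 × 14.697 = 3.821.
z_β = 3.821 − 1.960 = 1.861.
Power = Φ(1.861) = 0.969.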